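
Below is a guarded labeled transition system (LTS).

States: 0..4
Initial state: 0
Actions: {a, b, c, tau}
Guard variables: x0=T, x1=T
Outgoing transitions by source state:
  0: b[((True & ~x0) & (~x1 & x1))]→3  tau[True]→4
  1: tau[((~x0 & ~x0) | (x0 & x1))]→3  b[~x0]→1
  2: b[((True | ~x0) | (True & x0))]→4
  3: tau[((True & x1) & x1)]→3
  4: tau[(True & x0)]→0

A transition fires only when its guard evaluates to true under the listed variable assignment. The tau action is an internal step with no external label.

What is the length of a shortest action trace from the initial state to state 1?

Answer: UNREACHABLE

Working:
Breadth-first toward 1:
  Layer 0: {0}
  Layer 1: {4}
1 never appears.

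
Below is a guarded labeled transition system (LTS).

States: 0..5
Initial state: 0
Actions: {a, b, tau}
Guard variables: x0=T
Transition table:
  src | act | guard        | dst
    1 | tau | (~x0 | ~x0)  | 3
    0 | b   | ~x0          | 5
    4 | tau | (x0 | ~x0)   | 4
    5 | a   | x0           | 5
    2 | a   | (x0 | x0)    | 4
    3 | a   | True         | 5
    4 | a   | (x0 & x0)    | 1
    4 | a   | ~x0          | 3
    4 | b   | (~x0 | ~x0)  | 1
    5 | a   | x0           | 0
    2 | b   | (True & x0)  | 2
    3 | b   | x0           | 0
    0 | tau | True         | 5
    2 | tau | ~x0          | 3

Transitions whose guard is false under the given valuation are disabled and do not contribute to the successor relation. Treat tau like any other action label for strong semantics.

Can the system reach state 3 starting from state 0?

Guard filter leaves 9 enabled edge(s).
L0 = {0}
L1 = {5}  now seen {0,5}
Reachable = {0,5}

Answer: UNREACHABLE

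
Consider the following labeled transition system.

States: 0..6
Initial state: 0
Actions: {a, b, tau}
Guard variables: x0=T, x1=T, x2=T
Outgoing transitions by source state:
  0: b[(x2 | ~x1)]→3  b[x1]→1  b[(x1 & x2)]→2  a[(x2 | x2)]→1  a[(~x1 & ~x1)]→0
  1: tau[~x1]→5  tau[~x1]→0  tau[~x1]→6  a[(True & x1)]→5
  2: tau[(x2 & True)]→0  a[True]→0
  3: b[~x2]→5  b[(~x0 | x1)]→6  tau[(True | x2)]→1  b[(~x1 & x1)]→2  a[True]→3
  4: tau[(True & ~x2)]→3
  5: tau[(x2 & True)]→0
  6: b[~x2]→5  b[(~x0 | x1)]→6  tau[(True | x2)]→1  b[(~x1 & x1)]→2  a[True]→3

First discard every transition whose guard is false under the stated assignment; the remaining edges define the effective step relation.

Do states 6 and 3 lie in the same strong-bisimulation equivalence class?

Refine partition for ~:
  P[0] = {{0,1,2,3,4,5,6}}
  P[1] = {{0},{1},{2},{3,6},{4},{5}}
stable after 2 split(s): 6 block(s)
6∈{3,6}, 3∈{3,6}

Answer: BISIMILAR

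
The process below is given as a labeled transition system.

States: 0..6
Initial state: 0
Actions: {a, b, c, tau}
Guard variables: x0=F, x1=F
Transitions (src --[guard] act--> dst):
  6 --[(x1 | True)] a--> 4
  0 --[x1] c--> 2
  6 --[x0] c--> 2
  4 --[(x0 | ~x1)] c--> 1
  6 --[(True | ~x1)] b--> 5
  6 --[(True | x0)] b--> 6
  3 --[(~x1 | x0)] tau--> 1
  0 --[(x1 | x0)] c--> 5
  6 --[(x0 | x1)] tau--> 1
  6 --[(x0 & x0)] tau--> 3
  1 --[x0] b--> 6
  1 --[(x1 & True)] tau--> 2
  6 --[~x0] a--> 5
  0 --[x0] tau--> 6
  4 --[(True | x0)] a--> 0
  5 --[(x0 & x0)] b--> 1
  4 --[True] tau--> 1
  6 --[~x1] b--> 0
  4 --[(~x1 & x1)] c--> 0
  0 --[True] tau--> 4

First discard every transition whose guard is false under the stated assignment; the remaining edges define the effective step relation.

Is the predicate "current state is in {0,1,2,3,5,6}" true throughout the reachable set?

Answer: INVARIANT VIOLATED at state 4

Trace:
Allowed set {0,1,2,3,5,6}
Reachable = {0,1,4}
  0: ok
  1: ok
  4: ✗ unsafe
reach 4 via tau — violates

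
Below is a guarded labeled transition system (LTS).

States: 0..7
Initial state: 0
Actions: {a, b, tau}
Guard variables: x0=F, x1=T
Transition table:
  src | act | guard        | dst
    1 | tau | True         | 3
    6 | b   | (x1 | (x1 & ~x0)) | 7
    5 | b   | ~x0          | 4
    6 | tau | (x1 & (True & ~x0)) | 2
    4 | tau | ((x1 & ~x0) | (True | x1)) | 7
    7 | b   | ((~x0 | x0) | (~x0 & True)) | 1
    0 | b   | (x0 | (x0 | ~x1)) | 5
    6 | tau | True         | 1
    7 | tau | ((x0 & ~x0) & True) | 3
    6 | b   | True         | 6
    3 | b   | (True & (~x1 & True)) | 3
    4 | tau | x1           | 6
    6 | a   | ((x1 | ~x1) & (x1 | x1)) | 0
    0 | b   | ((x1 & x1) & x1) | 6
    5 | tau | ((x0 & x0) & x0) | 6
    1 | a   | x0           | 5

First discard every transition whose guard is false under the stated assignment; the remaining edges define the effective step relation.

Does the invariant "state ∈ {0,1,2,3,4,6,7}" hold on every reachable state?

Answer: INVARIANT HOLDS

Analysis:
Inv-set: {0,1,2,3,4,6,7}
Reach set: {0,1,2,3,6,7}
  0: safe
  1: safe
  2: safe
  3: safe
  6: safe
  7: safe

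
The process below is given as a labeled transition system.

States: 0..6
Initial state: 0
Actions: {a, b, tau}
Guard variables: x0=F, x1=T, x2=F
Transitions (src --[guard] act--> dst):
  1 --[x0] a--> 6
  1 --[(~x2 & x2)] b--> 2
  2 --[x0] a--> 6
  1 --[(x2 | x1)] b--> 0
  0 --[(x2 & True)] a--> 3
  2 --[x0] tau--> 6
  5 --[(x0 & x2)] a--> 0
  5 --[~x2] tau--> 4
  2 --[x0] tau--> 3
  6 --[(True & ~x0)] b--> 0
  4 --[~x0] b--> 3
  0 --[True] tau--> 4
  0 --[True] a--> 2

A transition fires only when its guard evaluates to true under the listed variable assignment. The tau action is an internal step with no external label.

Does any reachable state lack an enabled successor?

Answer: DEADLOCK at state 2

Working:
Reachable = {0,2,3,4}
  0: a→2  tau→4  [2 exit(s)]
  2: ∅  [STUCK]
  3: ∅  [STUCK]
  4: b→3  [1 exit(s)]
Path to 2: a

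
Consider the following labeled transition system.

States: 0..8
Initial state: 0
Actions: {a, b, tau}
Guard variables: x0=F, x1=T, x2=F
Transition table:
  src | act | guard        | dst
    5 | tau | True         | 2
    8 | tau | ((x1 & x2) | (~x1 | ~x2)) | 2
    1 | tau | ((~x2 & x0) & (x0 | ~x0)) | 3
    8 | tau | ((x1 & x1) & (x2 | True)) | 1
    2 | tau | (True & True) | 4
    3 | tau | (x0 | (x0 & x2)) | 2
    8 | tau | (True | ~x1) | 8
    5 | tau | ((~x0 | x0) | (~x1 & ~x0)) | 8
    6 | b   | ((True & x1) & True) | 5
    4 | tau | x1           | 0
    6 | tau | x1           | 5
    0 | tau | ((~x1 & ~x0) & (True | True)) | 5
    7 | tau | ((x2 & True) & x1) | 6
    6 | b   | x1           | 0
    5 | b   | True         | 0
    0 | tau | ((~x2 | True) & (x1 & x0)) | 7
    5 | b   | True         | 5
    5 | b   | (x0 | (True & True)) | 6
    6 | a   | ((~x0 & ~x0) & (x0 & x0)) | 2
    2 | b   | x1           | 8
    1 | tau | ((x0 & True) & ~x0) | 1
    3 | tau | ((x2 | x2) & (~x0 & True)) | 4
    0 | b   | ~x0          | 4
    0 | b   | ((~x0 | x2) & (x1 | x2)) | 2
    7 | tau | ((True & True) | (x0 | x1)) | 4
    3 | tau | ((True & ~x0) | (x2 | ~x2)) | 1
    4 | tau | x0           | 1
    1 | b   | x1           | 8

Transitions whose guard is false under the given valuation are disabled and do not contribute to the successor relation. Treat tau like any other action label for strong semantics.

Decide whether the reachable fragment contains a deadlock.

Answer: DEADLOCK-FREE

Working:
Reach set: {0,1,2,4,8}
  0: b→2  b→4  [2 out]
  1: b→8  [1 out]
  2: b→8  tau→4  [2 out]
  4: tau→0  [1 out]
  8: tau→1  tau→2  tau→8  [3 out]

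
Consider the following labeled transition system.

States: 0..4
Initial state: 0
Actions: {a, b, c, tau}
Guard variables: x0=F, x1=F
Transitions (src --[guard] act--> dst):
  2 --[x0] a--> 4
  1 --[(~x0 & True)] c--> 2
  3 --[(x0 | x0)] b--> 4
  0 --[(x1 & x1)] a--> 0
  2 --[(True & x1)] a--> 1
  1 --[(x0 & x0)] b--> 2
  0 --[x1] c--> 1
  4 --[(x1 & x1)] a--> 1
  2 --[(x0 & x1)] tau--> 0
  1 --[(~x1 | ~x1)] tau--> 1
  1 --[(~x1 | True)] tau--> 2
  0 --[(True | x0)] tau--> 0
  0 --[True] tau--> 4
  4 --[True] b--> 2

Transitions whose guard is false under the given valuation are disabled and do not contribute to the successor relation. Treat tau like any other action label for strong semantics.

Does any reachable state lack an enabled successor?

R = {0,2,4}
  0: tau→0  tau→4  [2 out]
  2: ∅  [no exit]
  4: b→2  [1 out]
trace reaching 2: tau·b

Answer: DEADLOCK at state 2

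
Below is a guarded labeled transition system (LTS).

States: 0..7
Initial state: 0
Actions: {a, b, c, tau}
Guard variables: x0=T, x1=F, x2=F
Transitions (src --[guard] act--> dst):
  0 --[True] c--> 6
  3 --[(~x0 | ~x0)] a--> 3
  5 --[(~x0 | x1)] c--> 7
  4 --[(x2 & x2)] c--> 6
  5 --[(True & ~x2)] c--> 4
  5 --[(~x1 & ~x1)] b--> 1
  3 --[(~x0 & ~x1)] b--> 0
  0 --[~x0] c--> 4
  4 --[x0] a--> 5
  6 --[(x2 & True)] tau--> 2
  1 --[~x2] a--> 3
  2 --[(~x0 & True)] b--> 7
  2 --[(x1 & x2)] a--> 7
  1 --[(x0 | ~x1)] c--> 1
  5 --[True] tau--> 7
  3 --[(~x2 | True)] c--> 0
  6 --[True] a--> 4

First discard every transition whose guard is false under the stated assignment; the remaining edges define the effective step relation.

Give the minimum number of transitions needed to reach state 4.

Answer: 2

Working:
Layered search for 4:
  Layer 0: {0}
  Layer 1: {6}
  Layer 2: {4}
first hit 4 at d=2 via c·a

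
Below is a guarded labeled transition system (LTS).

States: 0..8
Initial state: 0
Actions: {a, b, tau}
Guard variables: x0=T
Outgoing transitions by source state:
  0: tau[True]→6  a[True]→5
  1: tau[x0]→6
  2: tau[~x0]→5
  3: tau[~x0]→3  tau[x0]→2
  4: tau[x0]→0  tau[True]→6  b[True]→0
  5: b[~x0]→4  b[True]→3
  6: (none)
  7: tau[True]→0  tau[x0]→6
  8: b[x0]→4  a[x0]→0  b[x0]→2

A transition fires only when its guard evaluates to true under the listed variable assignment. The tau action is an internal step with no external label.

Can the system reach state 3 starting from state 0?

13 transition(s) survive guard evaluation.
depth 0: {0}
depth 1: {5,6}  now seen {0,5,6}
depth 2: {3}  now seen {0,3,5,6}
depth 3: {2}  now seen {0,2,3,5,6}
Reachable = {0,2,3,5,6}
Path to 3: a·b

Answer: REACHABLE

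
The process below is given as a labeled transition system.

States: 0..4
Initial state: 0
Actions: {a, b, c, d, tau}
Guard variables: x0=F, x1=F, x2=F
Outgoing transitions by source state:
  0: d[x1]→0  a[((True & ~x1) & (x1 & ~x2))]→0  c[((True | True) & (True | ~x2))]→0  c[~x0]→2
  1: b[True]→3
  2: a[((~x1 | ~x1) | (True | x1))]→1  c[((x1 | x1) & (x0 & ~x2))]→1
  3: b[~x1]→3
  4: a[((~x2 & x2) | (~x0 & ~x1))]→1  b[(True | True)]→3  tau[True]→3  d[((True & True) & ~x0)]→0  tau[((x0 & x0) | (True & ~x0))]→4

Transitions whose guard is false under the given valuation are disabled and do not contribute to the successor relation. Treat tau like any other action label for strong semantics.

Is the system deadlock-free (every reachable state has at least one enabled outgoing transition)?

Answer: DEADLOCK-FREE

Analysis:
Reach set: {0,1,2,3}
  0: c→0  c→2  [2 exit(s)]
  1: b→3  [1 exit(s)]
  2: a→1  [1 exit(s)]
  3: b→3  [1 exit(s)]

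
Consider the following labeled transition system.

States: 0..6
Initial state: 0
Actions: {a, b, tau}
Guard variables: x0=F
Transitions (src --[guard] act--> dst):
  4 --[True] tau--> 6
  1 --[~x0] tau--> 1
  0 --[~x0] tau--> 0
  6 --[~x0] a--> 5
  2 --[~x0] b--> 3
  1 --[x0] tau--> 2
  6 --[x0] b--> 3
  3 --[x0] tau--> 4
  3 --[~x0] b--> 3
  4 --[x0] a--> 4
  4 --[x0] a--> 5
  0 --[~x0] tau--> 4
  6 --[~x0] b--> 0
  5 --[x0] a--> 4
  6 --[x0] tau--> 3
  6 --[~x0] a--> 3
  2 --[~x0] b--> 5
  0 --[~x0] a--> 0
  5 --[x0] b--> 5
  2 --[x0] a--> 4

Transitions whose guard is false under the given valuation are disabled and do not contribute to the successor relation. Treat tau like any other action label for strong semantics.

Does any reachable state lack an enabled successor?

R = {0,3,4,5,6}
  0: a→0  tau→0  tau→4  [3 exit(s)]
  3: b→3  [1 exit(s)]
  4: tau→6  [1 exit(s)]
  5: ∅  [no exit]
  6: a→3  a→5  b→0  [3 exit(s)]
trace reaching 5: tau·tau·a

Answer: DEADLOCK at state 5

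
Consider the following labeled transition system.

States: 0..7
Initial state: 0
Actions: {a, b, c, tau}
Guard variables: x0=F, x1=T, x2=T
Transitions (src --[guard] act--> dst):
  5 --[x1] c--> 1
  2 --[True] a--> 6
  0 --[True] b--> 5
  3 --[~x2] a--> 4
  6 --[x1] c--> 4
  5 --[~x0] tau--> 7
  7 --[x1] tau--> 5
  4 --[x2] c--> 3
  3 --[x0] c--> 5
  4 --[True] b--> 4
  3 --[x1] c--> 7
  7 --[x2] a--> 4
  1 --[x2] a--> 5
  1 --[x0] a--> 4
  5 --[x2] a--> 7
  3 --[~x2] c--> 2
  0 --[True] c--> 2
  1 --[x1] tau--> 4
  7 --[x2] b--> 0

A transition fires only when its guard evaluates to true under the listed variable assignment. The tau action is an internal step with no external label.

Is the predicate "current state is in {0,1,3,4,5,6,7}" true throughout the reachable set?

Safe = {0,1,3,4,5,6,7}
R = {0,1,2,3,4,5,6,7}
  0: ok
  1: ok
  2: VIOLATES
  3: ok
  4: ok
  5: ok
  6: ok
  7: ok
reach 2 via c — violates

Answer: INVARIANT VIOLATED at state 2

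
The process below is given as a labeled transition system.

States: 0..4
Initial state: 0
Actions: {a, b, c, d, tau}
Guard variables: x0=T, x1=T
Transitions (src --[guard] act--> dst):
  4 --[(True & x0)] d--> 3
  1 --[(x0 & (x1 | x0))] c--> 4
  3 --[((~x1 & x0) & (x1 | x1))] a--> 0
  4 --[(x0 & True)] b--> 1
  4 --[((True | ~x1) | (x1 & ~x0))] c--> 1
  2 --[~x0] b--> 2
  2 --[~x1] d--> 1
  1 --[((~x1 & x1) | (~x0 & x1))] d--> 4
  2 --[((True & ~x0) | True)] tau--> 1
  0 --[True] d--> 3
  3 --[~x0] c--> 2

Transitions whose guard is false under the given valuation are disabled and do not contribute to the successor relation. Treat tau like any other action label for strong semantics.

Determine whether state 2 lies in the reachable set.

Guard filter leaves 6 enabled edge(s).
Layer 0: {0}
Layer 1: {3}  total {0,3}
Reach set: {0,3}

Answer: UNREACHABLE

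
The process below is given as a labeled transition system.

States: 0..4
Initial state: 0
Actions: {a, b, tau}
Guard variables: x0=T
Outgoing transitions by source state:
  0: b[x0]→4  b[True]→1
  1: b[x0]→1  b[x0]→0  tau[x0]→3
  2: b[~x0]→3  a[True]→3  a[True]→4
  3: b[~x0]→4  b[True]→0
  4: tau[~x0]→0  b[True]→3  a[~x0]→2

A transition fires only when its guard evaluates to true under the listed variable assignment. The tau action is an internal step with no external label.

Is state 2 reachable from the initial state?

Answer: UNREACHABLE

Trace:
After dropping false guards: 9 live edges.
Layer 0: {0}
Layer 1: {1,4}  total {0,1,4}
Layer 2: {3}  total {0,1,3,4}
Reach set: {0,1,3,4}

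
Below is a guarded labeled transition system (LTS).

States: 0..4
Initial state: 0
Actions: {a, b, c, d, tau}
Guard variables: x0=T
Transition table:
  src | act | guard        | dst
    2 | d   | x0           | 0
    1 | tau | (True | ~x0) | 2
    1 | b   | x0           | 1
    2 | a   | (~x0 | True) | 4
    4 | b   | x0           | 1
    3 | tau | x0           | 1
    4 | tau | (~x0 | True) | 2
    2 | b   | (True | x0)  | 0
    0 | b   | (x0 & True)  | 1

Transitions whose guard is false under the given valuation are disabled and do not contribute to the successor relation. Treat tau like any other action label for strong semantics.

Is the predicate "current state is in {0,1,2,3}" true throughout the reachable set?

Answer: INVARIANT VIOLATED at state 4

Working:
Inv-set: {0,1,2,3}
Reachable = {0,1,2,4}
  0: ✓
  1: ✓
  2: ✓
  4: VIOLATES
witness against invariant: b·tau·a → 4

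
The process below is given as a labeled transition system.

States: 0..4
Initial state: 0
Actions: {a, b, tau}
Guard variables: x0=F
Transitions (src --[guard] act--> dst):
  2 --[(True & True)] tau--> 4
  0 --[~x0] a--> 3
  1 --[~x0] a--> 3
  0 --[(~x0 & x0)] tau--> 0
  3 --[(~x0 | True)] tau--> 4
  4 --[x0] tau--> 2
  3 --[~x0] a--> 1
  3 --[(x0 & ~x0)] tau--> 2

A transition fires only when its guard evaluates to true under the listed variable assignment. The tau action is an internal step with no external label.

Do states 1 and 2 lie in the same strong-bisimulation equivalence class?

Answer: NOT BISIMILAR

Analysis:
Refine partition for ~:
  π0 = {{0,1,2,3,4}}
  π1 = {{0,1},{2},{3},{4}}
stable after 2 split(s): 4 block(s)
class of 1: {0,1}; class of 2: {2}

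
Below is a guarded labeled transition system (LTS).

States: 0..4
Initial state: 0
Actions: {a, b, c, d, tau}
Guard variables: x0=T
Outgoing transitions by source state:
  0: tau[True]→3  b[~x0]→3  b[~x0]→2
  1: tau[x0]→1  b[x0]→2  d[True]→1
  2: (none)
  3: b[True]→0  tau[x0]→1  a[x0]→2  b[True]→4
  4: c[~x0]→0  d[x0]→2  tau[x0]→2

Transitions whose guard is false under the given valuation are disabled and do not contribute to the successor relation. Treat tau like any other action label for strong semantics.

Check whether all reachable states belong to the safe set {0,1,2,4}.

Inv-set: {0,1,2,4}
Reach set: {0,1,2,3,4}
  0: ok
  1: ok
  2: ok
  3: VIOLATES
  4: ok
reach 3 via tau — violates

Answer: INVARIANT VIOLATED at state 3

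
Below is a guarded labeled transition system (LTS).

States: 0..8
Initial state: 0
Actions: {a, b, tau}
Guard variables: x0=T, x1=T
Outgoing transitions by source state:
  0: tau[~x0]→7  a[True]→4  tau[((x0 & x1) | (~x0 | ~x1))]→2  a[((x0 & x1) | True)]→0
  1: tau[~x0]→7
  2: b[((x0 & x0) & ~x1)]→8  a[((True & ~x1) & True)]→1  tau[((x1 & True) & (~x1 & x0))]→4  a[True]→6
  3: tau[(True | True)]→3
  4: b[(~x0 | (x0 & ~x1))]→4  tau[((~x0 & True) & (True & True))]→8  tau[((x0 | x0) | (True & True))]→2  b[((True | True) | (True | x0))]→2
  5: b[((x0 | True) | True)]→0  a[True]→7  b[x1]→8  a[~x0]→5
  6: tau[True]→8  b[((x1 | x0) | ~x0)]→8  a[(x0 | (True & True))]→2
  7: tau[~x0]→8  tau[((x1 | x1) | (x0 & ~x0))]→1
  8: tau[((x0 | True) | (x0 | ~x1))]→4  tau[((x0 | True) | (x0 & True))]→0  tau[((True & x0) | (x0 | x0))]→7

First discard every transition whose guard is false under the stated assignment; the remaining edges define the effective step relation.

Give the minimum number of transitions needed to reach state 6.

BFS to 6:
  depth 0: {0}
  depth 1: {2,4}
  depth 2: {6}
6 enters at depth 2; path tau·a

Answer: 2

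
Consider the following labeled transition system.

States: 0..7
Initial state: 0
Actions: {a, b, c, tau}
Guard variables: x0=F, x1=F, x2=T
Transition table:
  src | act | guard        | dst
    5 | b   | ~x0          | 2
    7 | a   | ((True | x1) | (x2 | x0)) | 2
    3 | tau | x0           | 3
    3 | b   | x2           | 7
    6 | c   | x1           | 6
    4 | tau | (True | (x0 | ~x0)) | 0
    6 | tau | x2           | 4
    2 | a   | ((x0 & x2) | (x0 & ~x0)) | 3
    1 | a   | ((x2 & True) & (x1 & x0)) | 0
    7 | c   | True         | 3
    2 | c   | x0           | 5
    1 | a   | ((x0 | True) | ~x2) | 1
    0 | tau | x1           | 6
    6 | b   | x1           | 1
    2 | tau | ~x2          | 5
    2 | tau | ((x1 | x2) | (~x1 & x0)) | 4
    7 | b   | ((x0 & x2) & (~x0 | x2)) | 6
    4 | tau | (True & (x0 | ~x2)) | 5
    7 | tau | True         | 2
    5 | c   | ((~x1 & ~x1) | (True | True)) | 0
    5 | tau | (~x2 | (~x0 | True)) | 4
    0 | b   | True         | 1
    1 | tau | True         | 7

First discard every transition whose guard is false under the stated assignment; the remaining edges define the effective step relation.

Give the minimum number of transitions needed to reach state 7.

Answer: 2

Trace:
BFS to 7:
  Layer 0: {0}
  Layer 1: {1}
  Layer 2: {7}
first hit 7 at d=2 via b·tau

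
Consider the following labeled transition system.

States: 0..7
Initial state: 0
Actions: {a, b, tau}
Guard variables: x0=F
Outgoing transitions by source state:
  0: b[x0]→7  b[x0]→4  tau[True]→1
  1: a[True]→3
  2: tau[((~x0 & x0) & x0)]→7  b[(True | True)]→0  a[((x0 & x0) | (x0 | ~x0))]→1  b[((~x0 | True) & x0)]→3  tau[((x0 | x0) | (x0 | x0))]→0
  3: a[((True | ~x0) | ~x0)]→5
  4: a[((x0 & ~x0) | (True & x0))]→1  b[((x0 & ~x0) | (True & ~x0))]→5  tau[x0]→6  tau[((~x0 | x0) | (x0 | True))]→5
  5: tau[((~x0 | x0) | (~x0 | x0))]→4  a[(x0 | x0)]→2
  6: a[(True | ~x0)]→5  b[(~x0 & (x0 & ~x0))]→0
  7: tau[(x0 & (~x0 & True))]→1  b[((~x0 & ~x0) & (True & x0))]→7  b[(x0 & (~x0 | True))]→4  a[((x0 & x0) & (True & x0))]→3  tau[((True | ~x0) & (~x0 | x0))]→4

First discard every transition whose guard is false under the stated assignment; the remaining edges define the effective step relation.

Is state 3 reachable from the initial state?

Answer: REACHABLE

Trace:
10 transition(s) survive guard evaluation.
depth 0: {0}
depth 1: {1}  cumulative {0,1}
depth 2: {3}  cumulative {0,1,3}
depth 3: {5}  cumulative {0,1,3,5}
depth 4: {4}  cumulative {0,1,3,4,5}
Reachable = {0,1,3,4,5}
trace reaching 3: tau·a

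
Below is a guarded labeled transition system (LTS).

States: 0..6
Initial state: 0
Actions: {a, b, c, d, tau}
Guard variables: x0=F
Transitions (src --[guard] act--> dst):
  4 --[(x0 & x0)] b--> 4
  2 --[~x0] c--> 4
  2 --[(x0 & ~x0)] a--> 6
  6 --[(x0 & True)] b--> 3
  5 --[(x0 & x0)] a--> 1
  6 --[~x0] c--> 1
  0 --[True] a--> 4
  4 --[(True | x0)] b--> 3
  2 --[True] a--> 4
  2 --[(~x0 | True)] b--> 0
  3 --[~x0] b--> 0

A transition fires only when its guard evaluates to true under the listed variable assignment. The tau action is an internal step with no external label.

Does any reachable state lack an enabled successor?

Reachable = {0,3,4}
  0: a→4  [1 out]
  3: b→0  [1 out]
  4: b→3  [1 out]

Answer: DEADLOCK-FREE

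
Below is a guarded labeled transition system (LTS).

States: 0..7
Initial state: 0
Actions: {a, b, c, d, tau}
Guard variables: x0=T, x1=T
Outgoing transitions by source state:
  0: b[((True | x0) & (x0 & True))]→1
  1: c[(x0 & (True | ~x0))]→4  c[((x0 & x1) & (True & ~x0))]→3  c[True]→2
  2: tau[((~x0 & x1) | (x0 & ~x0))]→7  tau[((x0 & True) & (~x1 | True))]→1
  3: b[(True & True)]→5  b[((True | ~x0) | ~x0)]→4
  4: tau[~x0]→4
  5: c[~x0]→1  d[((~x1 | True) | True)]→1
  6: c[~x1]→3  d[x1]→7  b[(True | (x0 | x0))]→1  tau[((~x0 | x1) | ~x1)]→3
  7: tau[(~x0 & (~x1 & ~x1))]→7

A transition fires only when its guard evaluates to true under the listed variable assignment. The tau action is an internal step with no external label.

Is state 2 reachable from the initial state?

After dropping false guards: 10 live edges.
L0 = {0}
L1 = {1}  cumulative {0,1}
L2 = {2,4}  cumulative {0,1,2,4}
Reachable = {0,1,2,4}
trace reaching 2: b·c

Answer: REACHABLE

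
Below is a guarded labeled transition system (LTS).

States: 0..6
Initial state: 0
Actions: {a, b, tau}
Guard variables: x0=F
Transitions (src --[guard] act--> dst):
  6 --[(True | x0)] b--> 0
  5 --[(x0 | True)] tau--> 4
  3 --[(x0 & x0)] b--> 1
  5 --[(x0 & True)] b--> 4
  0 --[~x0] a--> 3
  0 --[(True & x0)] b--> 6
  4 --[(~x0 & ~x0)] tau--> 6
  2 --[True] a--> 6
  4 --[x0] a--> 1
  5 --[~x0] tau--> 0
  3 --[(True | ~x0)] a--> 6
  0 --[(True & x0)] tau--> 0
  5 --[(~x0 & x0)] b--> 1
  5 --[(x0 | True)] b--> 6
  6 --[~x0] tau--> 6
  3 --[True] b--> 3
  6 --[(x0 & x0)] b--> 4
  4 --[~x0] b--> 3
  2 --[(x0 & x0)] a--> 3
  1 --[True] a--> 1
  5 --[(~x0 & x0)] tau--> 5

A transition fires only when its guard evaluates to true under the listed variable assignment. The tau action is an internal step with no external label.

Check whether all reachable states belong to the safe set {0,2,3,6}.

Answer: INVARIANT HOLDS

Analysis:
Safe = {0,2,3,6}
Reachable = {0,3,6}
  0: ✓
  3: ✓
  6: ✓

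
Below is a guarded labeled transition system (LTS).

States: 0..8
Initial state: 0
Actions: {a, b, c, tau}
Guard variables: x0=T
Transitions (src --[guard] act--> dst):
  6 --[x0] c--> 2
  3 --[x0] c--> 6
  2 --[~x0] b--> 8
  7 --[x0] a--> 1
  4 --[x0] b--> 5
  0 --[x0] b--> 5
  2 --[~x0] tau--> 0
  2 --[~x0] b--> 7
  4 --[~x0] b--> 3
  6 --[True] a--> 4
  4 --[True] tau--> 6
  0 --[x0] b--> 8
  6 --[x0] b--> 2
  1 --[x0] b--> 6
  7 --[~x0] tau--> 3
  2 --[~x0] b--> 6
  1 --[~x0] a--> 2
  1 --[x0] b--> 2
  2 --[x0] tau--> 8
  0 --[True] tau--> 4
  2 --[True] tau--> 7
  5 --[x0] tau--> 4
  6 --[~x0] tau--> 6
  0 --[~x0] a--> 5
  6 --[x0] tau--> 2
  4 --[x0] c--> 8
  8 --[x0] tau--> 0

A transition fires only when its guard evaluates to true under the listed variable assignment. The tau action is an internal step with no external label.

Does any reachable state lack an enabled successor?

Answer: DEADLOCK-FREE

Working:
Reachable = {0,1,2,4,5,6,7,8}
  0: b→5  b→8  tau→4  [3 out]
  1: b→2  b→6  [2 out]
  2: tau→7  tau→8  [2 out]
  4: b→5  c→8  tau→6  [3 out]
  5: tau→4  [1 out]
  6: a→4  b→2  c→2  tau→2  [4 out]
  7: a→1  [1 out]
  8: tau→0  [1 out]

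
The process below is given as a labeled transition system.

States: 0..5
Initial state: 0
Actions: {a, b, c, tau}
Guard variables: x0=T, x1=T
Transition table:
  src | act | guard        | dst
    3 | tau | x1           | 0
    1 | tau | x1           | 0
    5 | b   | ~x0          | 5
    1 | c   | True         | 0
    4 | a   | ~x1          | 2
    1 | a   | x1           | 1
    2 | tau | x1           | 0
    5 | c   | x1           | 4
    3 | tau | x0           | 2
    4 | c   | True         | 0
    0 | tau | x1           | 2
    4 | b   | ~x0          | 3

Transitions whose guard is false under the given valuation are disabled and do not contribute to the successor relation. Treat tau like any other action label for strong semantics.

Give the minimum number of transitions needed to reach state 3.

BFS to 3:
  depth 0: {0}
  depth 1: {2}
3 never appears.

Answer: UNREACHABLE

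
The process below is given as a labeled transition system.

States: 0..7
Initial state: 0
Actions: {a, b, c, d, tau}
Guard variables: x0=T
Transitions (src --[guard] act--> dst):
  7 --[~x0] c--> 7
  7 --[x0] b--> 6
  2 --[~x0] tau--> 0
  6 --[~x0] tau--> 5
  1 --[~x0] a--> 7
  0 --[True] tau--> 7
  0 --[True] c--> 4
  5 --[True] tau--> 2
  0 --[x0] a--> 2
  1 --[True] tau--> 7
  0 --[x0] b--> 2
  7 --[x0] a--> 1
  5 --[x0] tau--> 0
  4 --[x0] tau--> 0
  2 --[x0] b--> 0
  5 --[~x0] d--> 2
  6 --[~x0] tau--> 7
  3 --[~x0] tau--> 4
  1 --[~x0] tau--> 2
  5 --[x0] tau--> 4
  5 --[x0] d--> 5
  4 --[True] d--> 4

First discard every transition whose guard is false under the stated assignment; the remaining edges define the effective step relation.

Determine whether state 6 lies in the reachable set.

Guard filter leaves 14 enabled edge(s).
depth 0: {0}
depth 1: {2,4,7}  cumulative {0,2,4,7}
depth 2: {1,6}  cumulative {0,1,2,4,6,7}
R = {0,1,2,4,6,7}
trace reaching 6: tau·b

Answer: REACHABLE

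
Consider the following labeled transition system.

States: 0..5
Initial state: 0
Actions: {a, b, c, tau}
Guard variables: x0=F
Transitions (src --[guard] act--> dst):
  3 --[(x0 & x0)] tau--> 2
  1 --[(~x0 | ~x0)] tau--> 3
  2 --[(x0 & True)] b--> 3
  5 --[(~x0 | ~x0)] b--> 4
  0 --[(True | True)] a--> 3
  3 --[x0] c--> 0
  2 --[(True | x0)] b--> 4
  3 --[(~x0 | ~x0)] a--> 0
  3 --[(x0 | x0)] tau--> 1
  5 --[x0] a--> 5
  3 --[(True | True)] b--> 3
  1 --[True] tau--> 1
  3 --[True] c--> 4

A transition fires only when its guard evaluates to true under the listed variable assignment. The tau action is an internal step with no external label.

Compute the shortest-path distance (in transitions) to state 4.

Breadth-first toward 4:
  depth 0: {0}
  depth 1: {3}
  depth 2: {4}
depth(4)=2, e.g. a·c

Answer: 2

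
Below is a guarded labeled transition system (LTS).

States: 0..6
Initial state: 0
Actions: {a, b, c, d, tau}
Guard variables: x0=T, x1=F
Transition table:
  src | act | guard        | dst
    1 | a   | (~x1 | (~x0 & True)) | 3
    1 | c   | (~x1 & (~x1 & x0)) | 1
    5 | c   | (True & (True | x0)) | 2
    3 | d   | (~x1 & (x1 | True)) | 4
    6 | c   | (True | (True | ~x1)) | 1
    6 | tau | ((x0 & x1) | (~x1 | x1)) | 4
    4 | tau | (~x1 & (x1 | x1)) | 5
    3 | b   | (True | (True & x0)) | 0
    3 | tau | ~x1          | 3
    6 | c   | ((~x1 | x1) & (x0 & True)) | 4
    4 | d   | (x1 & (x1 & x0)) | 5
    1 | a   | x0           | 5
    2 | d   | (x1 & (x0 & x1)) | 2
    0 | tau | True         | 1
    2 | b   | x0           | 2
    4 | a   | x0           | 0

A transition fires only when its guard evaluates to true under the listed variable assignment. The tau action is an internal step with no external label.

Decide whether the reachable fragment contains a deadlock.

Reachable = {0,1,2,3,4,5}
  0: tau→1  [1 exit(s)]
  1: a→3  a→5  c→1  [3 exit(s)]
  2: b→2  [1 exit(s)]
  3: b→0  d→4  tau→3  [3 exit(s)]
  4: a→0  [1 exit(s)]
  5: c→2  [1 exit(s)]

Answer: DEADLOCK-FREE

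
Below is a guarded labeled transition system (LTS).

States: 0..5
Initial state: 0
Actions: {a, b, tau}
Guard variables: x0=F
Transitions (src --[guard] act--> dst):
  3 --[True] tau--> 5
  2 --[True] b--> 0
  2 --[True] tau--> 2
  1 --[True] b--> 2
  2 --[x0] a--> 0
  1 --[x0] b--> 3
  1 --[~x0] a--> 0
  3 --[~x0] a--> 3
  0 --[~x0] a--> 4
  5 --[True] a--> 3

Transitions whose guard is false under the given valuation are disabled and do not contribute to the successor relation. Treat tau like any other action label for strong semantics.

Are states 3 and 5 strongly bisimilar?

Compute ~ classes (split until stable):
  π0 = {{0,1,2,3,4,5}}
  π1 = {{0,5},{1},{2},{3},{4}}
  π2 = {{0},{1},{2},{3},{4},{5}}
6 equivalence class(es) (converged in 3)
[3]={3}  [5]={5}

Answer: NOT BISIMILAR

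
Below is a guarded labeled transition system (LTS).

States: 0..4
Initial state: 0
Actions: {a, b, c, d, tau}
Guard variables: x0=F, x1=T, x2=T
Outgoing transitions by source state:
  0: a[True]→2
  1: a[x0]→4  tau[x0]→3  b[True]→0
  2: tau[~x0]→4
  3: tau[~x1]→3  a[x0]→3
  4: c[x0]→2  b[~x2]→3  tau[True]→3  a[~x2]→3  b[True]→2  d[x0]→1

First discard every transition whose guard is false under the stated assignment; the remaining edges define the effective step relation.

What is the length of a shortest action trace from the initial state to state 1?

Breadth-first toward 1:
  depth 0: {0}
  depth 1: {2}
  depth 2: {4}
  depth 3: {3}
1 never appears.

Answer: UNREACHABLE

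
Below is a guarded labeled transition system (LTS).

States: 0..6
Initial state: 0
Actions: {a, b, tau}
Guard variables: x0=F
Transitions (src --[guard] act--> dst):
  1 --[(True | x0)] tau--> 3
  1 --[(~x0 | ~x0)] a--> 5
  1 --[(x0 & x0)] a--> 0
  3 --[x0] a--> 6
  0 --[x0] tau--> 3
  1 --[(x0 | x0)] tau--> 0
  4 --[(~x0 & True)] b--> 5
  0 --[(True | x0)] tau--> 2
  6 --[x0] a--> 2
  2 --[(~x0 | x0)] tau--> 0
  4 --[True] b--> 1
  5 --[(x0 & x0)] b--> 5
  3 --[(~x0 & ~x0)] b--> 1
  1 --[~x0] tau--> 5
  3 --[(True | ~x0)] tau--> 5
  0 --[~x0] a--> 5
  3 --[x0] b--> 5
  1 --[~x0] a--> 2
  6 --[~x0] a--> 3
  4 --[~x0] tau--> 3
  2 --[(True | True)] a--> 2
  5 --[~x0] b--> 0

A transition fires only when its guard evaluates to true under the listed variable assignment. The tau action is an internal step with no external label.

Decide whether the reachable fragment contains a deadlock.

R = {0,2,5}
  0: a→5  tau→2  [2 exit(s)]
  2: a→2  tau→0  [2 exit(s)]
  5: b→0  [1 exit(s)]

Answer: DEADLOCK-FREE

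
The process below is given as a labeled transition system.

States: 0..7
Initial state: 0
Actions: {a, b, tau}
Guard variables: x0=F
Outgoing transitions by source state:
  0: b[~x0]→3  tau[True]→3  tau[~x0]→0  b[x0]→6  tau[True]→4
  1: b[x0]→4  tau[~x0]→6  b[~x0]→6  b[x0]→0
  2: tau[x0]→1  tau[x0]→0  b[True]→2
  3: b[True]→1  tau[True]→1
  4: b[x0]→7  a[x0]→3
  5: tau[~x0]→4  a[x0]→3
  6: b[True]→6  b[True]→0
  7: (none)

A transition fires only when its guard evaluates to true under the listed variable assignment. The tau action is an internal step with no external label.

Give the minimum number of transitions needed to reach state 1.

BFS to 1:
  depth 0: {0}
  depth 1: {3,4}
  depth 2: {1}
depth(1)=2, e.g. b·b

Answer: 2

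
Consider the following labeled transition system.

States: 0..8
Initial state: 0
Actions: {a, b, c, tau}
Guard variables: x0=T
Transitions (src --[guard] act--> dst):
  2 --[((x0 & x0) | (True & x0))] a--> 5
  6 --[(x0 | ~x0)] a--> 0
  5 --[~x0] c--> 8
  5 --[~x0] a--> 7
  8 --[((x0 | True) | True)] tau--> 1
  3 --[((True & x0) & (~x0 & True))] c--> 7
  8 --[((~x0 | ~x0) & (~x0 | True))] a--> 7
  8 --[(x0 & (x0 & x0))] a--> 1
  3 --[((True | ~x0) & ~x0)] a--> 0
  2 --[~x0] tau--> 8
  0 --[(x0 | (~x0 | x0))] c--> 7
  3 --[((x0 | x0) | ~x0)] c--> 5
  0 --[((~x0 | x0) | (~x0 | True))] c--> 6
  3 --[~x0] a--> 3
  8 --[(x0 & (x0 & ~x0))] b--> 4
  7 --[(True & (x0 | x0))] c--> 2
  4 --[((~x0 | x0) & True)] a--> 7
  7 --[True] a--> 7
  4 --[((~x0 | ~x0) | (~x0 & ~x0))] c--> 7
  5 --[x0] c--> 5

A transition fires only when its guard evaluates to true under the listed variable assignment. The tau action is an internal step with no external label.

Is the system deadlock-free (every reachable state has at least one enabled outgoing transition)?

Reach set: {0,2,5,6,7}
  0: c→6  c→7  [2 out]
  2: a→5  [1 out]
  5: c→5  [1 out]
  6: a→0  [1 out]
  7: a→7  c→2  [2 out]

Answer: DEADLOCK-FREE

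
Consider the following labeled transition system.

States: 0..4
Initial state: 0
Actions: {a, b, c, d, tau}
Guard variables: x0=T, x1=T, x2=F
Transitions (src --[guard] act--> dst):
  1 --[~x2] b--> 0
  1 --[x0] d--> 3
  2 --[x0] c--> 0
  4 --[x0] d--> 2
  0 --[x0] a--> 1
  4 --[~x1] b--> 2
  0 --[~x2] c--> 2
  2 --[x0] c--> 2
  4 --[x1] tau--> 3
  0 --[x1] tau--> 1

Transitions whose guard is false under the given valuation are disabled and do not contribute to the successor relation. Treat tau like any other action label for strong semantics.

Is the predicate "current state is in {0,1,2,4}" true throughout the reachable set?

Inv-set: {0,1,2,4}
Reach set: {0,1,2,3}
  0: ok
  1: ok
  2: ok
  3: VIOLATES
witness against invariant: a·d → 3

Answer: INVARIANT VIOLATED at state 3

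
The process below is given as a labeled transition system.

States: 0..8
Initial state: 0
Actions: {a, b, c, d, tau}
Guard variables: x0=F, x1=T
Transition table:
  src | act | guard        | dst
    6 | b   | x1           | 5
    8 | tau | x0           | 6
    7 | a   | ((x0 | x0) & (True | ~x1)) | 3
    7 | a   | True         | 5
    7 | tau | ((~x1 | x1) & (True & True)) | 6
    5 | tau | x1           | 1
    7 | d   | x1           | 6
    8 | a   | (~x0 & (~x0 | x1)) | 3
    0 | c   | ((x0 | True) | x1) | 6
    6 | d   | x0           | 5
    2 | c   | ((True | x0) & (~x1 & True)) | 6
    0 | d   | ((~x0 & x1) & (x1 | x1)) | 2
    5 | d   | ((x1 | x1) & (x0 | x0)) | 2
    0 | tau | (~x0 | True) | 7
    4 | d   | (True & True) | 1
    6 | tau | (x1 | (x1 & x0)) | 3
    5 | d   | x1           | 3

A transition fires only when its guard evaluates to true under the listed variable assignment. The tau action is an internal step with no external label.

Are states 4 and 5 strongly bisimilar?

Compute ~ classes (split until stable):
  round 0: {{0,1,2,3,4,5,6,7,8}}
  round 1: {{0},{1,2,3},{4},{5},{6},{7},{8}}
stable after 2 split(s): 7 block(s)
class of 4: {4}; class of 5: {5}

Answer: NOT BISIMILAR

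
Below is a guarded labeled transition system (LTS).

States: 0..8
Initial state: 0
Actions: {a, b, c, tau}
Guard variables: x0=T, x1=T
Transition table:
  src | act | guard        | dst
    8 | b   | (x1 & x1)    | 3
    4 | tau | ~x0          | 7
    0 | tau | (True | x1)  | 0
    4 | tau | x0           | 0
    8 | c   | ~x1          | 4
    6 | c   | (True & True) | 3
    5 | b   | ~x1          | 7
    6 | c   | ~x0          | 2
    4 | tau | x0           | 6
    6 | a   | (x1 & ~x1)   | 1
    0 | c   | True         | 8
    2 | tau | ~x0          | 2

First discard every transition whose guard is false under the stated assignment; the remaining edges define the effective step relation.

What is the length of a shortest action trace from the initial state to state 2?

Layered search for 2:
  depth 0: {0}
  depth 1: {8}
  depth 2: {3}
2 never appears.

Answer: UNREACHABLE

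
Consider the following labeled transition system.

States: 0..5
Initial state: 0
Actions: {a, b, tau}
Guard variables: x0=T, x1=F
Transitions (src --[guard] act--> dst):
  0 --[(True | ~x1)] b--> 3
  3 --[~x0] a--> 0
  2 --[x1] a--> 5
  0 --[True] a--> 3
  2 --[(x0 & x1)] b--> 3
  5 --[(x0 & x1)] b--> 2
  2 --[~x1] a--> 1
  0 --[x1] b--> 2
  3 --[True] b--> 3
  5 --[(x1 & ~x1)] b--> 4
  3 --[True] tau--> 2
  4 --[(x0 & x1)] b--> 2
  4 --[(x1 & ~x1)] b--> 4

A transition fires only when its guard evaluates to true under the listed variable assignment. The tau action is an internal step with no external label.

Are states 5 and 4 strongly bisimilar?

Refine partition for ~:
  P[0] = {{0,1,2,3,4,5}}
  P[1] = {{0},{1,4,5},{2},{3}}
stable after 2 split(s): 4 block(s)
5∈{1,4,5}, 4∈{1,4,5}

Answer: BISIMILAR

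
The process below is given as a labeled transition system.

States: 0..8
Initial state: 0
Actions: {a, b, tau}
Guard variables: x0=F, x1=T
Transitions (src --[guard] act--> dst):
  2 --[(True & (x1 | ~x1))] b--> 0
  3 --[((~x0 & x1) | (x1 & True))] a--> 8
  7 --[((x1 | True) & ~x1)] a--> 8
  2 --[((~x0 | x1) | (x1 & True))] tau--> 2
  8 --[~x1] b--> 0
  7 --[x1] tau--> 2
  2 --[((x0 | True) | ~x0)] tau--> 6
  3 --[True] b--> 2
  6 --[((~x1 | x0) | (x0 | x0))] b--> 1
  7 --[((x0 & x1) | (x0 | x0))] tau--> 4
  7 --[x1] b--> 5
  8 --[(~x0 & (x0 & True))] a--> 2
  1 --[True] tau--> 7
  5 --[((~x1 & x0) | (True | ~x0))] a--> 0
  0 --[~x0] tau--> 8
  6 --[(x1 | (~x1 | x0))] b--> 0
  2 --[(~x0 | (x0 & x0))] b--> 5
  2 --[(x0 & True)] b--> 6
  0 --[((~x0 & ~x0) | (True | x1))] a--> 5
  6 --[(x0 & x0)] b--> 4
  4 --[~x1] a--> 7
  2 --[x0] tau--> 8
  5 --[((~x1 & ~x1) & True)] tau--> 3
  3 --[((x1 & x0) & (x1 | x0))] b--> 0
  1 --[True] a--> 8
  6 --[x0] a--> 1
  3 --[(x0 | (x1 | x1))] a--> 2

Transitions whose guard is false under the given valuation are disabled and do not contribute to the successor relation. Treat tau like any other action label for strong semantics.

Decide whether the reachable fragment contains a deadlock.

Reachable = {0,5,8}
  0: a→5  tau→8  [2 exit(s)]
  5: a→0  [1 exit(s)]
  8: ∅  [no exit]
trace reaching 8: tau

Answer: DEADLOCK at state 8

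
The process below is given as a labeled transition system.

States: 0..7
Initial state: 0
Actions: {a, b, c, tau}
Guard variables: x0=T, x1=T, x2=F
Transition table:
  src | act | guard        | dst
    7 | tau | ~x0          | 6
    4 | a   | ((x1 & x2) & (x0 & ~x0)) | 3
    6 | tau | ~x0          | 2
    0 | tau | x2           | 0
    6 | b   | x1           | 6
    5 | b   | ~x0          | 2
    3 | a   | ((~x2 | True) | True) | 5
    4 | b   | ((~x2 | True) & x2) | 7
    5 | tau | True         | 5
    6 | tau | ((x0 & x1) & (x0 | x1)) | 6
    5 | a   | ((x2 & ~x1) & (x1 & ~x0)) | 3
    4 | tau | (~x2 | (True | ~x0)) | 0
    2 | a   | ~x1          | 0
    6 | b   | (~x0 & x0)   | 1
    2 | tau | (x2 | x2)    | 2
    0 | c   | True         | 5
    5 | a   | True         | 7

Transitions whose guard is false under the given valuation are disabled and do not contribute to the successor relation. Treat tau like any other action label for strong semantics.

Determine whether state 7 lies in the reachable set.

Answer: REACHABLE

Analysis:
7 transition(s) survive guard evaluation.
L0 = {0}
L1 = {5}  now seen {0,5}
L2 = {7}  now seen {0,5,7}
Reachable = {0,5,7}
trace reaching 7: c·a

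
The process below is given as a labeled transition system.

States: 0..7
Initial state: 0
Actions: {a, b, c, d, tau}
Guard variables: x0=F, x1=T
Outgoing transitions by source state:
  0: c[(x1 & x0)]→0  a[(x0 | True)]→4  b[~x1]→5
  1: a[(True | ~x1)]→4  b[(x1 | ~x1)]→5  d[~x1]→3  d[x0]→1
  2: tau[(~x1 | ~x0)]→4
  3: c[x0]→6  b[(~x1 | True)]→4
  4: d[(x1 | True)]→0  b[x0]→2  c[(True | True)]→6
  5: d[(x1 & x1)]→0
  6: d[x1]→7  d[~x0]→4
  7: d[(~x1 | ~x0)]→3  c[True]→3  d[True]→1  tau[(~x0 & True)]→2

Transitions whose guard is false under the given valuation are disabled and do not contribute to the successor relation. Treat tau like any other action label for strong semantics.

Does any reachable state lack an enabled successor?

Reach set: {0,1,2,3,4,5,6,7}
  0: a→4  [1 out]
  1: a→4  b→5  [2 out]
  2: tau→4  [1 out]
  3: b→4  [1 out]
  4: c→6  d→0  [2 out]
  5: d→0  [1 out]
  6: d→4  d→7  [2 out]
  7: c→3  d→1  d→3  tau→2  [4 out]

Answer: DEADLOCK-FREE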